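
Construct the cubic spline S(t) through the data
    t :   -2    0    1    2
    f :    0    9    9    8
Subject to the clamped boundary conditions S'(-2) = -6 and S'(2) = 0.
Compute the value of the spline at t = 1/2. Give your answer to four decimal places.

Write m_i for S''(x_i). With h_i = 2, 1, 1 and divided differences Δ_i = 9/2, 0, -1, the continuity of S' gives the tridiagonal system
  2·m_0 + 6·m_1 + 1·m_2 = 6(Δ_1 - Δ_0) = -27
  1·m_1 + 4·m_2 + 1·m_3 = 6(Δ_2 - Δ_1) = -6
Clamped end conditions give two more equations: 2h_0·m_0 + h_0·m_1 = 6(Δ_0 - S'(-2)) = 63 and h_2·m_2 + 2h_2·m_3 = 6(S'(2) - Δ_2) = 6.
Solving: m_0 = 477/22, m_1 = -261/22, m_2 = 9/11, m_3 = 57/22.
On [0, 1], S(t) = 9 + 42/11·t - 261/44·t² + 93/44·t³.
With t = 1/2: S(1/2) = 3411/352.

9.6903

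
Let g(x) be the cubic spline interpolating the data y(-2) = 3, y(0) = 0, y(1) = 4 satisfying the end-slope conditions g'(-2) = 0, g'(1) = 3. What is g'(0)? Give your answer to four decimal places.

2.2500

Write m_i for g''(x_i). With h_i = 2, 1 and divided differences Δ_i = -3/2, 4, the continuity of g' gives the tridiagonal system
  2·m_0 + 6·m_1 + 1·m_2 = 6(Δ_1 - Δ_0) = 33
Clamped end conditions give two more equations: 2h_0·m_0 + h_0·m_1 = 6(Δ_0 - g'(-2)) = -9 and h_1·m_1 + 2h_1·m_2 = 6(g'(1) - Δ_1) = -6.
Solving the tridiagonal system: m_0 = -27/4, m_1 = 9, m_2 = -15/2.
On [0, 1], g'(x) = b_1 + 2c_1·x + 3d_1·x² with b_1 = Δ_1 - h_1(2m_1 + m_2)/6 = 9/4, c_1 = m_1/2 = 9/2, d_1 = (m_2 - m_1)/(6h_1) = -11/4. So g'(0) = 9/4.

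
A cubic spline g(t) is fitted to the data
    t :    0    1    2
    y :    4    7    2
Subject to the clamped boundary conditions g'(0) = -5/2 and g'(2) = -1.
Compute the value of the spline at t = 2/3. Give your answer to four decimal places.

6.1296

Write m_i for g''(x_i). With h_i = 1, 1 and divided differences Δ_i = 3, -5, the continuity of g' gives the tridiagonal system
  1·m_0 + 4·m_1 + 1·m_2 = 6(Δ_1 - Δ_0) = -48
Clamped end conditions give two more equations: 2h_0·m_0 + h_0·m_1 = 6(Δ_0 - g'(0)) = 33 and h_1·m_1 + 2h_1·m_2 = 6(g'(2) - Δ_1) = 24.
Forward elimination and back-substitution give m_0 = 117/4, m_1 = -51/2, m_2 = 99/4.
On [0, 1], g(t) = 4 - 5/2·t + 117/8·t² - 73/8·t³.
With t = 2/3: g(2/3) = 331/54.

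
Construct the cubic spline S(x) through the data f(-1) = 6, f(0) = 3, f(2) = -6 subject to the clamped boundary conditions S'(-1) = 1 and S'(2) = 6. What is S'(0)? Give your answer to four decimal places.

Put M_i = S'' at the i-th knot. Here h = (1, 2) and Δ = (-3, -9/2), so the interior equations h_(i-1)·M_(i-1) + 2(h_(i-1)+h_i)·M_i + h_i·M_(i+1) = 6(Δ_i − Δ_(i-1)) read
  1·M_0 + 6·M_1 + 2·M_2 = 6(Δ_1 - Δ_0) = -9
Clamped end conditions give two more equations: 2h_0·M_0 + h_0·M_1 = 6(Δ_0 - S'(-1)) = -24 and h_1·M_1 + 2h_1·M_2 = 6(S'(2) - Δ_1) = 63.
Solving the tridiagonal system: M_0 = -53/6, M_1 = -19/3, M_2 = 227/12.
On [0, 2], S'(x) = b_1 + 2c_1·x + 3d_1·x² with b_1 = Δ_1 - h_1(2M_1 + M_2)/6 = -79/12, c_1 = M_1/2 = -19/6, d_1 = (M_2 - M_1)/(6h_1) = 101/48. So S'(0) = -79/12.

-6.5833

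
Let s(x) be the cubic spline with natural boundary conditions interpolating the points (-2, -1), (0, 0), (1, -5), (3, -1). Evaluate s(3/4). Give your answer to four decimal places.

With m_i denoting the second derivative at x_i, h_i = 2, 1, 2, and Δ_i = (y_(i+1) − y_i)/h_i = 1/2, -5, 2:
  2·m_0 + 6·m_1 + 1·m_2 = 6(Δ_1 - Δ_0) = -33
  1·m_1 + 6·m_2 + 2·m_3 = 6(Δ_2 - Δ_1) = 42
Natural end conditions: m_0 = m_3 = 0.
Solving the tridiagonal system: m_0 = 0, m_1 = -48/7, m_2 = 57/7, m_3 = 0.
On [0, 1], s(x) = 0 - 57/14·x - 24/7·x² + 5/2·x³.
With x = 3/4: s(3/4) = -3519/896.

-3.9275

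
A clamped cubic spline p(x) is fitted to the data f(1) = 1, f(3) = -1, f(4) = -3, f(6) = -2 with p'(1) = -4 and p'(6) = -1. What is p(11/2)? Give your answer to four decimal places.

-1.9775

Write σ_i for p''(x_i). With h_i = 2, 1, 2 and divided differences Δ_i = -1, -2, 1/2, the continuity of p' gives the tridiagonal system
  2·σ_0 + 6·σ_1 + 1·σ_2 = 6(Δ_1 - Δ_0) = -6
  1·σ_1 + 6·σ_2 + 2·σ_3 = 6(Δ_2 - Δ_1) = 15
Clamped end conditions give two more equations: 2h_0·σ_0 + h_0·σ_1 = 6(Δ_0 - p'(1)) = 18 and h_2·σ_2 + 2h_2·σ_3 = 6(p'(6) - Δ_2) = -9.
Solving: σ_0 = 207/32, σ_1 = -63/16, σ_2 = 75/16, σ_3 = -147/32.
On [4, 6], p(x) = -3 - 35/32·(x - 4) + 75/32·(x - 4)² - 99/128·(x - 4)³.
With (x - 4) = 3/2: p(11/2) = -2025/1024.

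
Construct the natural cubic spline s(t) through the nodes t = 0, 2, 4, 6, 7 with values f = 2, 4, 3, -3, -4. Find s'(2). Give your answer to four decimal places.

Let M_i = s''(x_i). Step sizes h_i = 2, 2, 2, 1; slopes of the chords Δ_i = (y_(i+1) - y_i)/h_i = 1, -1/2, -3, -1.
  2·M_0 + 8·M_1 + 2·M_2 = 6(Δ_1 - Δ_0) = -9
  2·M_1 + 8·M_2 + 2·M_3 = 6(Δ_2 - Δ_1) = -15
  2·M_2 + 6·M_3 + 1·M_4 = 6(Δ_3 - Δ_2) = 12
Natural end conditions: M_0 = M_4 = 0.
Hence M_0 = 0, M_1 = -21/41, M_2 = -201/82, M_3 = 231/82, M_4 = 0.
On [2, 4], s'(t) = b_1 + 2c_1·(t - 2) + 3d_1·(t - 2)² with b_1 = Δ_1 - h_1(2M_1 + M_2)/6 = 27/41, c_1 = M_1/2 = -21/82, d_1 = (M_2 - M_1)/(6h_1) = -53/328. So s'(2) = 27/41.

0.6585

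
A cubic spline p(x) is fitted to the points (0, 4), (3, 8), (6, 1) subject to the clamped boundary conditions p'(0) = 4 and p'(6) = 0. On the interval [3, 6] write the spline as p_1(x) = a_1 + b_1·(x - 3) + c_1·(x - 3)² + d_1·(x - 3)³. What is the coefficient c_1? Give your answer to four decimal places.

Write m_i for p''(x_i). With h_i = 3, 3 and divided differences Δ_i = 4/3, -7/3, the continuity of p' gives the tridiagonal system
  3·m_0 + 12·m_1 + 3·m_2 = 6(Δ_1 - Δ_0) = -22
Clamped end conditions give two more equations: 2h_0·m_0 + h_0·m_1 = 6(Δ_0 - p'(0)) = -16 and h_1·m_1 + 2h_1·m_2 = 6(p'(6) - Δ_1) = 14.
Solving the tridiagonal system: m_0 = -3/2, m_1 = -7/3, m_2 = 7/2.
On [3, 6], with p_1(x) = a_1 + b_1·(x - 3) + c_1·(x - 3)² + d_1·(x - 3)³: c_1 = m_1/2 = -7/6, d_1 = (m_2 - m_1)/(6h_1) = 35/108, b_1 = Δ_1 - h_1(2m_1 + m_2)/6 = -7/4.

-1.1667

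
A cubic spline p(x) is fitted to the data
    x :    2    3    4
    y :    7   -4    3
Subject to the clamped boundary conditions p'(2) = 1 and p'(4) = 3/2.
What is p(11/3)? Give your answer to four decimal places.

With M_i denoting the second derivative at x_i, h_i = 1, 1, and Δ_i = (y_(i+1) − y_i)/h_i = -11, 7:
  1·M_0 + 4·M_1 + 1·M_2 = 6(Δ_1 - Δ_0) = 108
Clamped end conditions give two more equations: 2h_0·M_0 + h_0·M_1 = 6(Δ_0 - p'(2)) = -72 and h_1·M_1 + 2h_1·M_2 = 6(p'(4) - Δ_1) = -33.
Solving the tridiagonal system: M_0 = -251/4, M_1 = 107/2, M_2 = -173/4.
On [3, 4], p(x) = -4 - 29/8·(x - 3) + 107/4·(x - 3)² - 129/8·(x - 3)³.
With (x - 3) = 2/3: p(11/3) = 25/36.

0.6944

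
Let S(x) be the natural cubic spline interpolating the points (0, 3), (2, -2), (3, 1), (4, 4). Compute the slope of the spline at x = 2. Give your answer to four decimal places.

Write σ_i for S''(x_i). With h_i = 2, 1, 1 and divided differences Δ_i = -5/2, 3, 3, the continuity of S' gives the tridiagonal system
  2·σ_0 + 6·σ_1 + 1·σ_2 = 6(Δ_1 - Δ_0) = 33
  1·σ_1 + 4·σ_2 + 1·σ_3 = 6(Δ_2 - Δ_1) = 0
Natural end conditions: σ_0 = σ_3 = 0.
Forward elimination and back-substitution give σ_0 = 0, σ_1 = 132/23, σ_2 = -33/23, σ_3 = 0.
On [2, 3], S'(x) = b_1 + 2c_1·(x - 2) + 3d_1·(x - 2)² with b_1 = Δ_1 - h_1(2σ_1 + σ_2)/6 = 61/46, c_1 = σ_1/2 = 66/23, d_1 = (σ_2 - σ_1)/(6h_1) = -55/46. So S'(2) = 61/46.

1.3261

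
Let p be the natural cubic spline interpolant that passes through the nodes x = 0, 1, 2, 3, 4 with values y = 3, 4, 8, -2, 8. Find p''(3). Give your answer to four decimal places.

38.4643

Let m_i = p''(x_i). Step sizes h_i = 1, 1, 1, 1; slopes of the chords Δ_i = (y_(i+1) - y_i)/h_i = 1, 4, -10, 10.
  1·m_0 + 4·m_1 + 1·m_2 = 6(Δ_1 - Δ_0) = 18
  1·m_1 + 4·m_2 + 1·m_3 = 6(Δ_2 - Δ_1) = -84
  1·m_2 + 4·m_3 + 1·m_4 = 6(Δ_3 - Δ_2) = 120
Natural end conditions: m_0 = m_4 = 0.
Hence m_0 = 0, m_1 = 363/28, m_2 = -237/7, m_3 = 1077/28, m_4 = 0.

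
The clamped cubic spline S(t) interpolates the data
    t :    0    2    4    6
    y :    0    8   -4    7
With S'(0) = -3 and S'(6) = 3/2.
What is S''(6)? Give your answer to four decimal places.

-14.1000

With σ_i denoting the second derivative at x_i, h_i = 2, 2, 2, and Δ_i = (y_(i+1) − y_i)/h_i = 4, -6, 11/2:
  2·σ_0 + 8·σ_1 + 2·σ_2 = 6(Δ_1 - Δ_0) = -60
  2·σ_1 + 8·σ_2 + 2·σ_3 = 6(Δ_2 - Δ_1) = 69
Clamped end conditions give two more equations: 2h_0·σ_0 + h_0·σ_1 = 6(Δ_0 - S'(0)) = 42 and h_2·σ_2 + 2h_2·σ_3 = 6(S'(6) - Δ_2) = -24.
Solving the tridiagonal system: σ_0 = 93/5, σ_1 = -81/5, σ_2 = 81/5, σ_3 = -141/10.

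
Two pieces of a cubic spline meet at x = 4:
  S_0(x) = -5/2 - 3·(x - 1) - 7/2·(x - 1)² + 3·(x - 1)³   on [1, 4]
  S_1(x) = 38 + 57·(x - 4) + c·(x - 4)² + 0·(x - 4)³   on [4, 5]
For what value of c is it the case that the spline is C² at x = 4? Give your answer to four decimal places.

S_0''(x) = -7 + 18·(x - 1), so S_0''(4) = 47. On the right, S_1''(4) = 2c, so c = 47/2.

23.5000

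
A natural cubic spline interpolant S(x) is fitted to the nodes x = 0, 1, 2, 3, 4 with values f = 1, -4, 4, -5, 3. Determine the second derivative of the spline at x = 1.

Write M_i for S''(x_i). With h_i = 1, 1, 1, 1 and divided differences Δ_i = -5, 8, -9, 8, the continuity of S' gives the tridiagonal system
  1·M_0 + 4·M_1 + 1·M_2 = 6(Δ_1 - Δ_0) = 78
  1·M_1 + 4·M_2 + 1·M_3 = 6(Δ_2 - Δ_1) = -102
  1·M_2 + 4·M_3 + 1·M_4 = 6(Δ_3 - Δ_2) = 102
Natural end conditions: M_0 = M_4 = 0.
Solving: M_0 = 0, M_1 = 30, M_2 = -42, M_3 = 36, M_4 = 0.

30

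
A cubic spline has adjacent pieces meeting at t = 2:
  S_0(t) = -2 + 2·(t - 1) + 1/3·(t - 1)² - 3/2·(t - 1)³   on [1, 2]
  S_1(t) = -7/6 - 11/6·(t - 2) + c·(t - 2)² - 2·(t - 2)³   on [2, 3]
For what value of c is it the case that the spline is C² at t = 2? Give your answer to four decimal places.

S_0''(t) = 2/3 - 9·(t - 1), so S_0''(2) = -25/3. On the right, S_1''(2) = 2c, so c = -25/6.

-4.1667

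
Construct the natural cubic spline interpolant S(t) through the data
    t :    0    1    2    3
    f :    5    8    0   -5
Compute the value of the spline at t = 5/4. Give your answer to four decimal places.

6.6688

With m_i denoting the second derivative at x_i, h_i = 1, 1, 1, and Δ_i = (y_(i+1) − y_i)/h_i = 3, -8, -5:
  1·m_0 + 4·m_1 + 1·m_2 = 6(Δ_1 - Δ_0) = -66
  1·m_1 + 4·m_2 + 1·m_3 = 6(Δ_2 - Δ_1) = 18
Natural end conditions: m_0 = m_3 = 0.
Hence m_0 = 0, m_1 = -94/5, m_2 = 46/5, m_3 = 0.
On [1, 2], S(t) = 8 - 49/15·(t - 1) - 47/5·(t - 1)² + 14/3·(t - 1)³.
With (t - 1) = 1/4: S(5/4) = 1067/160.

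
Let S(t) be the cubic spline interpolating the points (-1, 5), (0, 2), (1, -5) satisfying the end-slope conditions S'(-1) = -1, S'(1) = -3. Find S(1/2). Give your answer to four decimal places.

-1.9375

Put M_i = S'' at the i-th knot. Here h = (1, 1) and Δ = (-3, -7), so the interior equations h_(i-1)·M_(i-1) + 2(h_(i-1)+h_i)·M_i + h_i·M_(i+1) = 6(Δ_i − Δ_(i-1)) read
  1·M_0 + 4·M_1 + 1·M_2 = 6(Δ_1 - Δ_0) = -24
Clamped end conditions give two more equations: 2h_0·M_0 + h_0·M_1 = 6(Δ_0 - S'(-1)) = -12 and h_1·M_1 + 2h_1·M_2 = 6(S'(1) - Δ_1) = 24.
Solving the tridiagonal system: M_0 = -1, M_1 = -10, M_2 = 17.
On [0, 1], S(t) = 2 - 13/2·t - 5·t² + 9/2·t³.
With t = 1/2: S(1/2) = -31/16.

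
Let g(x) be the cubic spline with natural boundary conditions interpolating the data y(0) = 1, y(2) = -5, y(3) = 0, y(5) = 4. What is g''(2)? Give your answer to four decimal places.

Put M_i = g'' at the i-th knot. Here h = (2, 1, 2) and Δ = (-3, 5, 2), so the interior equations h_(i-1)·M_(i-1) + 2(h_(i-1)+h_i)·M_i + h_i·M_(i+1) = 6(Δ_i − Δ_(i-1)) read
  2·M_0 + 6·M_1 + 1·M_2 = 6(Δ_1 - Δ_0) = 48
  1·M_1 + 6·M_2 + 2·M_3 = 6(Δ_2 - Δ_1) = -18
Natural end conditions: M_0 = M_3 = 0.
Solving the tridiagonal system: M_0 = 0, M_1 = 306/35, M_2 = -156/35, M_3 = 0.

8.7429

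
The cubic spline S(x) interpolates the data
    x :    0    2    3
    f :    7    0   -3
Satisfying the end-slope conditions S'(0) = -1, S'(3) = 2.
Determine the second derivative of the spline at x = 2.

-1

Let M_i = S''(x_i). Step sizes h_i = 2, 1; slopes of the chords Δ_i = (y_(i+1) - y_i)/h_i = -7/2, -3.
  2·M_0 + 6·M_1 + 1·M_2 = 6(Δ_1 - Δ_0) = 3
Clamped end conditions give two more equations: 2h_0·M_0 + h_0·M_1 = 6(Δ_0 - S'(0)) = -15 and h_1·M_1 + 2h_1·M_2 = 6(S'(3) - Δ_1) = 30.
Hence M_0 = -13/4, M_1 = -1, M_2 = 31/2.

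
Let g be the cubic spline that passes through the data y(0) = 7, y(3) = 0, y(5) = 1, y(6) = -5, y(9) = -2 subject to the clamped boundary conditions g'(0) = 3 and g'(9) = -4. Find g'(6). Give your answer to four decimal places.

Put m_i = g'' at the i-th knot. Here h = (3, 2, 1, 3) and Δ = (-7/3, 1/2, -6, 1), so the interior equations h_(i-1)·m_(i-1) + 2(h_(i-1)+h_i)·m_i + h_i·m_(i+1) = 6(Δ_i − Δ_(i-1)) read
  3·m_0 + 10·m_1 + 2·m_2 = 6(Δ_1 - Δ_0) = 17
  2·m_1 + 6·m_2 + 1·m_3 = 6(Δ_2 - Δ_1) = -39
  1·m_2 + 8·m_3 + 3·m_4 = 6(Δ_3 - Δ_2) = 42
Clamped end conditions give two more equations: 2h_0·m_0 + h_0·m_1 = 6(Δ_0 - g'(0)) = -32 and h_3·m_3 + 2h_3·m_4 = 6(g'(9) - Δ_3) = -30.
Hence m_0 = -1681/198, m_1 = 625/99, m_2 = -4091/396, m_3 = 2051/198, m_4 = -4031/396.
On [6, 9], g'(x) = b_3 + 2c_3·(x - 6) + 3d_3·(x - 6)² with b_3 = Δ_3 - h_3(2m_3 + m_4)/6 = -1127/264, c_3 = m_3/2 = 2051/396, d_3 = (m_4 - m_3)/(6h_3) = -2711/2376. So g'(6) = -1127/264.

-4.2689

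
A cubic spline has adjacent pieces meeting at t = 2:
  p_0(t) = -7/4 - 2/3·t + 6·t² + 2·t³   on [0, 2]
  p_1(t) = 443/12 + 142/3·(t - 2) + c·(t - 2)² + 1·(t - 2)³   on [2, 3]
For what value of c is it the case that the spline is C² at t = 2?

p_0''(t) = 12 + 12·t, so p_0''(2) = 36. On the right, p_1''(2) = 2c, so c = 18.

18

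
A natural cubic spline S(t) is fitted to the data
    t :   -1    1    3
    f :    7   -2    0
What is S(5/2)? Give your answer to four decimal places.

-1.1445

Put M_i = S'' at the i-th knot. Here h = (2, 2) and Δ = (-9/2, 1), so the interior equations h_(i-1)·M_(i-1) + 2(h_(i-1)+h_i)·M_i + h_i·M_(i+1) = 6(Δ_i − Δ_(i-1)) read
  2·M_0 + 8·M_1 + 2·M_2 = 6(Δ_1 - Δ_0) = 33
Natural end conditions: M_0 = M_2 = 0.
Solving: M_0 = 0, M_1 = 33/8, M_2 = 0.
On [1, 3], S(t) = -2 - 7/4·(t - 1) + 33/16·(t - 1)² - 11/32·(t - 1)³.
With (t - 1) = 3/2: S(5/2) = -293/256.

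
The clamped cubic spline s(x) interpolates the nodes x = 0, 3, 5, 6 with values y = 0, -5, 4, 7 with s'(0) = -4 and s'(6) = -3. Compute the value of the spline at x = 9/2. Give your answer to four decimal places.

Let m_i = s''(x_i). Step sizes h_i = 3, 2, 1; slopes of the chords Δ_i = (y_(i+1) - y_i)/h_i = -5/3, 9/2, 3.
  3·m_0 + 10·m_1 + 2·m_2 = 6(Δ_1 - Δ_0) = 37
  2·m_1 + 6·m_2 + 1·m_3 = 6(Δ_2 - Δ_1) = -9
Clamped end conditions give two more equations: 2h_0·m_0 + h_0·m_1 = 6(Δ_0 - s'(0)) = 14 and h_2·m_2 + 2h_2·m_3 = 6(s'(6) - Δ_2) = -36.
Solving: m_0 = 35/57, m_1 = 196/57, m_2 = 22/57, m_3 = -1037/57.
On [3, 5], s(x) = -5 + 79/38·(x - 3) + 98/57·(x - 3)² - 29/114·(x - 3)³.
With (x - 3) = 3/2: s(9/2) = 343/304.

1.1283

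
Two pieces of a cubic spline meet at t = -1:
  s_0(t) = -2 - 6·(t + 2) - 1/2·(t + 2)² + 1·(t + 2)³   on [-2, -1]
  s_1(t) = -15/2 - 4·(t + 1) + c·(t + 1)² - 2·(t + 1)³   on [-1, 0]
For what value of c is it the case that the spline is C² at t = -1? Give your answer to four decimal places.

2.5000

s_0''(t) = -1 + 6·(t + 2), so s_0''(-1) = 5. On the right, s_1''(-1) = 2c, so c = 5/2.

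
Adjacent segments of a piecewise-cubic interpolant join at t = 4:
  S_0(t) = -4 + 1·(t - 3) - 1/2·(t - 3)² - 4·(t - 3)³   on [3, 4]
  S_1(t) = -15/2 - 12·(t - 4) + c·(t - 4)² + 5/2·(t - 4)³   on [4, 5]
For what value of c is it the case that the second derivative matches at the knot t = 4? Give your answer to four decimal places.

S_0''(t) = -1 - 24·(t - 3), so S_0''(4) = -25. On the right, S_1''(4) = 2c, so c = -25/2.

-12.5000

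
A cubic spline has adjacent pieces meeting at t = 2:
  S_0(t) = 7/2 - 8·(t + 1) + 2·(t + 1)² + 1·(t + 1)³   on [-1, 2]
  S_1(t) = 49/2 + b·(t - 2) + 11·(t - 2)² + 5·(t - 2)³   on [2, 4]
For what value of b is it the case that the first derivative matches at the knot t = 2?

31

S_0'(t) = -8 + 4·(t + 1) + 3·(t + 1)², so S_0'(2) = 31. On the right, S_1'(2) = b, so b = 31.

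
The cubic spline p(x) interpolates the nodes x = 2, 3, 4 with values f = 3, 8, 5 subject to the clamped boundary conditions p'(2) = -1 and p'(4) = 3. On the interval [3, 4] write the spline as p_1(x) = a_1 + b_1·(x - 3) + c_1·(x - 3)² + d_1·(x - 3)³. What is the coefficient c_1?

Write M_i for p''(x_i). With h_i = 1, 1 and divided differences Δ_i = 5, -3, the continuity of p' gives the tridiagonal system
  1·M_0 + 4·M_1 + 1·M_2 = 6(Δ_1 - Δ_0) = -48
Clamped end conditions give two more equations: 2h_0·M_0 + h_0·M_1 = 6(Δ_0 - p'(2)) = 36 and h_1·M_1 + 2h_1·M_2 = 6(p'(4) - Δ_1) = 36.
Solving the tridiagonal system: M_0 = 32, M_1 = -28, M_2 = 32.
On [3, 4], with p_1(x) = a_1 + b_1·(x - 3) + c_1·(x - 3)² + d_1·(x - 3)³: c_1 = M_1/2 = -14, d_1 = (M_2 - M_1)/(6h_1) = 10, b_1 = Δ_1 - h_1(2M_1 + M_2)/6 = 1.

-14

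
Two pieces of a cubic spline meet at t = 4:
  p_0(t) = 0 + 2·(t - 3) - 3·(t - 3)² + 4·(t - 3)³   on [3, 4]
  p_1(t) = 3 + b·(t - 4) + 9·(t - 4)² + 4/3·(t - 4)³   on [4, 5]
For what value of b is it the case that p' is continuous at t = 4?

p_0'(t) = 2 - 6·(t - 3) + 12·(t - 3)², so p_0'(4) = 8. On the right, p_1'(4) = b, so b = 8.

8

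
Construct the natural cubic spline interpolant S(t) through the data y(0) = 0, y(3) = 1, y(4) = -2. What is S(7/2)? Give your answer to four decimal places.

-0.3438

With M_i denoting the second derivative at x_i, h_i = 3, 1, and Δ_i = (y_(i+1) − y_i)/h_i = 1/3, -3:
  3·M_0 + 8·M_1 + 1·M_2 = 6(Δ_1 - Δ_0) = -20
Natural end conditions: M_0 = M_2 = 0.
Forward elimination and back-substitution give M_0 = 0, M_1 = -5/2, M_2 = 0.
On [3, 4], S(t) = 1 - 13/6·(t - 3) - 5/4·(t - 3)² + 5/12·(t - 3)³.
With (t - 3) = 1/2: S(7/2) = -11/32.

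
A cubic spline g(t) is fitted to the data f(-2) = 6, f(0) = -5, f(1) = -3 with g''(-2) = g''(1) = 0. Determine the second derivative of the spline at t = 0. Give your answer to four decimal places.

7.5000

With M_i denoting the second derivative at x_i, h_i = 2, 1, and Δ_i = (y_(i+1) − y_i)/h_i = -11/2, 2:
  2·M_0 + 6·M_1 + 1·M_2 = 6(Δ_1 - Δ_0) = 45
Natural end conditions: M_0 = M_2 = 0.
Solving the tridiagonal system: M_0 = 0, M_1 = 15/2, M_2 = 0.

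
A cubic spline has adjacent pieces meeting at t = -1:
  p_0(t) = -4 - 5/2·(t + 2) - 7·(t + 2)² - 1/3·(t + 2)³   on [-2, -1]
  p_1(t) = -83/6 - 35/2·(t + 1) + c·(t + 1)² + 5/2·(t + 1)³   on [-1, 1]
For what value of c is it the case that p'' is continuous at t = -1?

-8

p_0''(t) = -14 - 2·(t + 2), so p_0''(-1) = -16. On the right, p_1''(-1) = 2c, so c = -8.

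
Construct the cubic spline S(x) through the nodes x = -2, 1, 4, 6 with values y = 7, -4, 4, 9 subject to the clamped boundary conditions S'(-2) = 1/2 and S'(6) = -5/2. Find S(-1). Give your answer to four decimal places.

4.8441

Put σ_i = S'' at the i-th knot. Here h = (3, 3, 2) and Δ = (-11/3, 8/3, 5/2), so the interior equations h_(i-1)·σ_(i-1) + 2(h_(i-1)+h_i)·σ_i + h_i·σ_(i+1) = 6(Δ_i − Δ_(i-1)) read
  3·σ_0 + 12·σ_1 + 3·σ_2 = 6(Δ_1 - Δ_0) = 38
  3·σ_1 + 10·σ_2 + 2·σ_3 = 6(Δ_2 - Δ_1) = -1
Clamped end conditions give two more equations: 2h_0·σ_0 + h_0·σ_1 = 6(Δ_0 - S'(-2)) = -25 and h_2·σ_2 + 2h_2·σ_3 = 6(S'(6) - Δ_2) = -30.
Forward elimination and back-substitution give σ_0 = -125/19, σ_1 = 275/57, σ_2 = -1/19, σ_3 = -142/19.
On [-2, 1], S(x) = 7 + 1/2·(x + 2) - 125/38·(x + 2)² + 325/513·(x + 2)³.
With (x + 2) = 1: S(-1) = 2485/513.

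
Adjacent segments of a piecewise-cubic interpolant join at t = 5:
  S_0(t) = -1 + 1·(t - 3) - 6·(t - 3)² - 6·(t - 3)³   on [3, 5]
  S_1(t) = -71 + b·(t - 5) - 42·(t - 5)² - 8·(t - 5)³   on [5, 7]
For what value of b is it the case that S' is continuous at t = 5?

-95

S_0'(t) = 1 - 12·(t - 3) - 18·(t - 3)², so S_0'(5) = -95. On the right, S_1'(5) = b, so b = -95.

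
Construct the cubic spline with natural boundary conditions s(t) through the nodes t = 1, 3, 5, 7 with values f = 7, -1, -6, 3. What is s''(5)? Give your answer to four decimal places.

Put M_i = s'' at the i-th knot. Here h = (2, 2, 2) and Δ = (-4, -5/2, 9/2), so the interior equations h_(i-1)·M_(i-1) + 2(h_(i-1)+h_i)·M_i + h_i·M_(i+1) = 6(Δ_i − Δ_(i-1)) read
  2·M_0 + 8·M_1 + 2·M_2 = 6(Δ_1 - Δ_0) = 9
  2·M_1 + 8·M_2 + 2·M_3 = 6(Δ_2 - Δ_1) = 42
Natural end conditions: M_0 = M_3 = 0.
Solving the tridiagonal system: M_0 = 0, M_1 = -1/5, M_2 = 53/10, M_3 = 0.

5.3000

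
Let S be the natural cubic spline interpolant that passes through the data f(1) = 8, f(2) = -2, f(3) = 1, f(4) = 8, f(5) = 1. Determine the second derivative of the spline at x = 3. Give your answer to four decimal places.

7.2857

Write m_i for S''(x_i). With h_i = 1, 1, 1, 1 and divided differences Δ_i = -10, 3, 7, -7, the continuity of S' gives the tridiagonal system
  1·m_0 + 4·m_1 + 1·m_2 = 6(Δ_1 - Δ_0) = 78
  1·m_1 + 4·m_2 + 1·m_3 = 6(Δ_2 - Δ_1) = 24
  1·m_2 + 4·m_3 + 1·m_4 = 6(Δ_3 - Δ_2) = -84
Natural end conditions: m_0 = m_4 = 0.
Solving: m_0 = 0, m_1 = 495/28, m_2 = 51/7, m_3 = -639/28, m_4 = 0.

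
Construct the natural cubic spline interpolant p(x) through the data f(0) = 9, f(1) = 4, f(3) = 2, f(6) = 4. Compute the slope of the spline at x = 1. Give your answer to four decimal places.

Write σ_i for p''(x_i). With h_i = 1, 2, 3 and divided differences Δ_i = -5, -1, 2/3, the continuity of p' gives the tridiagonal system
  1·σ_0 + 6·σ_1 + 2·σ_2 = 6(Δ_1 - Δ_0) = 24
  2·σ_1 + 10·σ_2 + 3·σ_3 = 6(Δ_2 - Δ_1) = 10
Natural end conditions: σ_0 = σ_3 = 0.
Forward elimination and back-substitution give σ_0 = 0, σ_1 = 55/14, σ_2 = 3/14, σ_3 = 0.
On [1, 3], p'(x) = b_1 + 2c_1·(x - 1) + 3d_1·(x - 1)² with b_1 = Δ_1 - h_1(2σ_1 + σ_2)/6 = -155/42, c_1 = σ_1/2 = 55/28, d_1 = (σ_2 - σ_1)/(6h_1) = -13/42. So p'(1) = -155/42.

-3.6905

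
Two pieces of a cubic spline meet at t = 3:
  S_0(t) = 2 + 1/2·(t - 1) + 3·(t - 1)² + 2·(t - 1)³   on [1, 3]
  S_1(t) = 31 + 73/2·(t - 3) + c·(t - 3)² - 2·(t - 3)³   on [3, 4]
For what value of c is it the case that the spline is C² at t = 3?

15

S_0''(t) = 6 + 12·(t - 1), so S_0''(3) = 30. On the right, S_1''(3) = 2c, so c = 15.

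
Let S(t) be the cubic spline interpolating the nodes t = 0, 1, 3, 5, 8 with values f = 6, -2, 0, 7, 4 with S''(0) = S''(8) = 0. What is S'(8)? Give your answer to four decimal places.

-2.3846

Let M_i = S''(x_i). Step sizes h_i = 1, 2, 2, 3; slopes of the chords Δ_i = (y_(i+1) - y_i)/h_i = -8, 1, 7/2, -1.
  1·M_0 + 6·M_1 + 2·M_2 = 6(Δ_1 - Δ_0) = 54
  2·M_1 + 8·M_2 + 2·M_3 = 6(Δ_2 - Δ_1) = 15
  2·M_2 + 10·M_3 + 3·M_4 = 6(Δ_3 - Δ_2) = -27
Natural end conditions: M_0 = M_4 = 0.
Solving the tridiagonal system: M_0 = 0, M_1 = 231/26, M_2 = 9/26, M_3 = -36/13, M_4 = 0.
On [5, 8], S'(t) = b_3 + 2c_3·(t - 5) + 3d_3·(t - 5)² with b_3 = Δ_3 - h_3(2M_3 + M_4)/6 = 23/13, c_3 = M_3/2 = -18/13, d_3 = (M_4 - M_3)/(6h_3) = 2/13. So S'(8) = -31/13.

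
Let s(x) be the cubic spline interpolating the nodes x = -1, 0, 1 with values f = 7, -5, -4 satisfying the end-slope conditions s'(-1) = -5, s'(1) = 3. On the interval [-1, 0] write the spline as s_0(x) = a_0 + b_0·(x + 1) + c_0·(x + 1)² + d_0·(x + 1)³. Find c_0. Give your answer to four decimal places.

-18.2500

Let M_i = s''(x_i). Step sizes h_i = 1, 1; slopes of the chords Δ_i = (y_(i+1) - y_i)/h_i = -12, 1.
  1·M_0 + 4·M_1 + 1·M_2 = 6(Δ_1 - Δ_0) = 78
Clamped end conditions give two more equations: 2h_0·M_0 + h_0·M_1 = 6(Δ_0 - s'(-1)) = -42 and h_1·M_1 + 2h_1·M_2 = 6(s'(1) - Δ_1) = 12.
Solving: M_0 = -73/2, M_1 = 31, M_2 = -19/2.
On [-1, 0], with s_0(x) = a_0 + b_0·(x + 1) + c_0·(x + 1)² + d_0·(x + 1)³: c_0 = M_0/2 = -73/4, d_0 = (M_1 - M_0)/(6h_0) = 45/4, b_0 = Δ_0 - h_0(2M_0 + M_1)/6 = -5.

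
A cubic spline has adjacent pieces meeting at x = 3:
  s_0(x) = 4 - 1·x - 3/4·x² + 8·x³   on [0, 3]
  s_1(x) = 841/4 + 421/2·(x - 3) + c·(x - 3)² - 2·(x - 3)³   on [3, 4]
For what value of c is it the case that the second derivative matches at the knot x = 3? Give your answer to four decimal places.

s_0''(x) = -3/2 + 48·x, so s_0''(3) = 285/2. On the right, s_1''(3) = 2c, so c = 285/4.

71.2500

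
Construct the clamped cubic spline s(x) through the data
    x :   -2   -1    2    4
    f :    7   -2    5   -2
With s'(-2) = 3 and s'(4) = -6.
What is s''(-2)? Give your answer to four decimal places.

-44.7051

Let m_i = s''(x_i). Step sizes h_i = 1, 3, 2; slopes of the chords Δ_i = (y_(i+1) - y_i)/h_i = -9, 7/3, -7/2.
  1·m_0 + 8·m_1 + 3·m_2 = 6(Δ_1 - Δ_0) = 68
  3·m_1 + 10·m_2 + 2·m_3 = 6(Δ_2 - Δ_1) = -35
Clamped end conditions give two more equations: 2h_0·m_0 + h_0·m_1 = 6(Δ_0 - s'(-2)) = -72 and h_2·m_2 + 2h_2·m_3 = 6(s'(4) - Δ_2) = -15.
Hence m_0 = -3487/78, m_1 = 679/39, m_2 = -691/78, m_3 = 53/78.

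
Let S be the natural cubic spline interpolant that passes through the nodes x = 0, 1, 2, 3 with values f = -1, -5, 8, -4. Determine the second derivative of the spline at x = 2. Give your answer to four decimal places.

Let m_i = S''(x_i). Step sizes h_i = 1, 1, 1; slopes of the chords Δ_i = (y_(i+1) - y_i)/h_i = -4, 13, -12.
  1·m_0 + 4·m_1 + 1·m_2 = 6(Δ_1 - Δ_0) = 102
  1·m_1 + 4·m_2 + 1·m_3 = 6(Δ_2 - Δ_1) = -150
Natural end conditions: m_0 = m_3 = 0.
Solving the tridiagonal system: m_0 = 0, m_1 = 186/5, m_2 = -234/5, m_3 = 0.

-46.8000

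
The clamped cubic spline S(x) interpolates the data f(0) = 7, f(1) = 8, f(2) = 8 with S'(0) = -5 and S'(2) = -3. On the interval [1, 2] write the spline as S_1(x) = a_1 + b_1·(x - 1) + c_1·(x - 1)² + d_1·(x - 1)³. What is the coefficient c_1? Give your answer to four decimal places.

Write m_i for S''(x_i). With h_i = 1, 1 and divided differences Δ_i = 1, 0, the continuity of S' gives the tridiagonal system
  1·m_0 + 4·m_1 + 1·m_2 = 6(Δ_1 - Δ_0) = -6
Clamped end conditions give two more equations: 2h_0·m_0 + h_0·m_1 = 6(Δ_0 - S'(0)) = 36 and h_1·m_1 + 2h_1·m_2 = 6(S'(2) - Δ_1) = -18.
Solving the tridiagonal system: m_0 = 41/2, m_1 = -5, m_2 = -13/2.
On [1, 2], with S_1(x) = a_1 + b_1·(x - 1) + c_1·(x - 1)² + d_1·(x - 1)³: c_1 = m_1/2 = -5/2, d_1 = (m_2 - m_1)/(6h_1) = -1/4, b_1 = Δ_1 - h_1(2m_1 + m_2)/6 = 11/4.

-2.5000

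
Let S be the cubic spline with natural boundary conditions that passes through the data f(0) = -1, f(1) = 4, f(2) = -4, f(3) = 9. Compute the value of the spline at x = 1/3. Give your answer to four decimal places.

Let m_i = S''(x_i). Step sizes h_i = 1, 1, 1; slopes of the chords Δ_i = (y_(i+1) - y_i)/h_i = 5, -8, 13.
  1·m_0 + 4·m_1 + 1·m_2 = 6(Δ_1 - Δ_0) = -78
  1·m_1 + 4·m_2 + 1·m_3 = 6(Δ_2 - Δ_1) = 126
Natural end conditions: m_0 = m_3 = 0.
Hence m_0 = 0, m_1 = -146/5, m_2 = 194/5, m_3 = 0.
On [0, 1], S(x) = -1 + 148/15·x + 0·x² - 73/15·x³.
With x = 1/3: S(1/3) = 854/405.

2.1086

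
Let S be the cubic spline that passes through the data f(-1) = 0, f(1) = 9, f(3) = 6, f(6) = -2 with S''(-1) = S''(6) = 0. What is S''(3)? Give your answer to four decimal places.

0.2105

Let m_i = S''(x_i). Step sizes h_i = 2, 2, 3; slopes of the chords Δ_i = (y_(i+1) - y_i)/h_i = 9/2, -3/2, -8/3.
  2·m_0 + 8·m_1 + 2·m_2 = 6(Δ_1 - Δ_0) = -36
  2·m_1 + 10·m_2 + 3·m_3 = 6(Δ_2 - Δ_1) = -7
Natural end conditions: m_0 = m_3 = 0.
Forward elimination and back-substitution give m_0 = 0, m_1 = -173/38, m_2 = 4/19, m_3 = 0.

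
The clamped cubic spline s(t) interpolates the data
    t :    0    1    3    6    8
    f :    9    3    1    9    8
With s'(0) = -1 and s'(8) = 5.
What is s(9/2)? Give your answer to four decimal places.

Let M_i = s''(x_i). Step sizes h_i = 1, 2, 3, 2; slopes of the chords Δ_i = (y_(i+1) - y_i)/h_i = -6, -1, 8/3, -1/2.
  1·M_0 + 6·M_1 + 2·M_2 = 6(Δ_1 - Δ_0) = 30
  2·M_1 + 10·M_2 + 3·M_3 = 6(Δ_2 - Δ_1) = 22
  3·M_2 + 10·M_3 + 2·M_4 = 6(Δ_3 - Δ_2) = -19
Clamped end conditions give two more equations: 2h_0·M_0 + h_0·M_1 = 6(Δ_0 - s'(0)) = -30 and h_3·M_3 + 2h_3·M_4 = 6(s'(8) - Δ_3) = 33.
Forward elimination and back-substitution give M_0 = -5107/273, M_1 = 2024/273, M_2 = 1153/546, M_3 = -423/91, M_4 = 3849/364.
On [3, 6], s(t) = 1 + 262/91·(t - 3) + 1153/1092·(t - 3)² - 3691/9828·(t - 3)³.
With (t - 3) = 3/2: s(9/2) = 18715/2912.

6.4269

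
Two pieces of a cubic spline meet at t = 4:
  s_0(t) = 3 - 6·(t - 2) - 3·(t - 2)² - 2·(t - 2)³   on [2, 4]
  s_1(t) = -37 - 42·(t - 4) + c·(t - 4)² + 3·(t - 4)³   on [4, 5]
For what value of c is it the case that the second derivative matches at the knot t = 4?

-15

s_0''(t) = -6 - 12·(t - 2), so s_0''(4) = -30. On the right, s_1''(4) = 2c, so c = -15.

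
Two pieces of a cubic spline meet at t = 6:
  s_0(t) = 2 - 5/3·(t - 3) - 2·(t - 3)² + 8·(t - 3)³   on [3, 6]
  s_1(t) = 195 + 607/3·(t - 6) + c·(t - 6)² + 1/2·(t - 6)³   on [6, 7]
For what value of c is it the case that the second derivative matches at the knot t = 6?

s_0''(t) = -4 + 48·(t - 3), so s_0''(6) = 140. On the right, s_1''(6) = 2c, so c = 70.

70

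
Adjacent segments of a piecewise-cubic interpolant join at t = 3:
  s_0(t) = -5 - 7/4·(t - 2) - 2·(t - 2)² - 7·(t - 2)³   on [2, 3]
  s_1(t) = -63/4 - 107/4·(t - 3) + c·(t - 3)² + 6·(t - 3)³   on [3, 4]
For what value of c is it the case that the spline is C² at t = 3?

s_0''(t) = -4 - 42·(t - 2), so s_0''(3) = -46. On the right, s_1''(3) = 2c, so c = -23.

-23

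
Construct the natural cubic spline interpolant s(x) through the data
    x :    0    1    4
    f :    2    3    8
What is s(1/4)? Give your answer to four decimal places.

2.2305

Put M_i = s'' at the i-th knot. Here h = (1, 3) and Δ = (1, 5/3), so the interior equations h_(i-1)·M_(i-1) + 2(h_(i-1)+h_i)·M_i + h_i·M_(i+1) = 6(Δ_i − Δ_(i-1)) read
  1·M_0 + 8·M_1 + 3·M_2 = 6(Δ_1 - Δ_0) = 4
Natural end conditions: M_0 = M_2 = 0.
Solving: M_0 = 0, M_1 = 1/2, M_2 = 0.
On [0, 1], s(x) = 2 + 11/12·x + 0·x² + 1/12·x³.
With x = 1/4: s(1/4) = 571/256.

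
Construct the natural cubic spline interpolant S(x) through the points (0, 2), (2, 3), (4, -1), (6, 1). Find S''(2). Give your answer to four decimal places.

-2.6000

Put M_i = S'' at the i-th knot. Here h = (2, 2, 2) and Δ = (1/2, -2, 1), so the interior equations h_(i-1)·M_(i-1) + 2(h_(i-1)+h_i)·M_i + h_i·M_(i+1) = 6(Δ_i − Δ_(i-1)) read
  2·M_0 + 8·M_1 + 2·M_2 = 6(Δ_1 - Δ_0) = -15
  2·M_1 + 8·M_2 + 2·M_3 = 6(Δ_2 - Δ_1) = 18
Natural end conditions: M_0 = M_3 = 0.
Forward elimination and back-substitution give M_0 = 0, M_1 = -13/5, M_2 = 29/10, M_3 = 0.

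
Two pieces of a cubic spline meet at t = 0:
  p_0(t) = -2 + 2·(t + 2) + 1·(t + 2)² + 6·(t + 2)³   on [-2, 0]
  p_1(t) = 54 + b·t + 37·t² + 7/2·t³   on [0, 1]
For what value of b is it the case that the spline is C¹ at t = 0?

78

p_0'(t) = 2 + 2·(t + 2) + 18·(t + 2)², so p_0'(0) = 78. On the right, p_1'(0) = b, so b = 78.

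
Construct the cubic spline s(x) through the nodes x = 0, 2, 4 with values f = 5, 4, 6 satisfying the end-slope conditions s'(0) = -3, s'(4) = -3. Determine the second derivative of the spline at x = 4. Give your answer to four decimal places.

-7.1250

Write M_i for s''(x_i). With h_i = 2, 2 and divided differences Δ_i = -1/2, 1, the continuity of s' gives the tridiagonal system
  2·M_0 + 8·M_1 + 2·M_2 = 6(Δ_1 - Δ_0) = 9
Clamped end conditions give two more equations: 2h_0·M_0 + h_0·M_1 = 6(Δ_0 - s'(0)) = 15 and h_1·M_1 + 2h_1·M_2 = 6(s'(4) - Δ_1) = -24.
Solving: M_0 = 21/8, M_1 = 9/4, M_2 = -57/8.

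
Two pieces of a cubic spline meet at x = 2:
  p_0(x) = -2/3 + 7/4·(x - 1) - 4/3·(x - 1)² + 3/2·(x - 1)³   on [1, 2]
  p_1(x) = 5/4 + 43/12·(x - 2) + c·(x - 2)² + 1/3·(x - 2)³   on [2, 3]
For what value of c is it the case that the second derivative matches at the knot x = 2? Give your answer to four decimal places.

3.1667

p_0''(x) = -8/3 + 9·(x - 1), so p_0''(2) = 19/3. On the right, p_1''(2) = 2c, so c = 19/6.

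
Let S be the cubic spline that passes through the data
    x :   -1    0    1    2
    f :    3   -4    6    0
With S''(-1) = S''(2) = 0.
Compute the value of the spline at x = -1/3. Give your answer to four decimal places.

Put σ_i = S'' at the i-th knot. Here h = (1, 1, 1) and Δ = (-7, 10, -6), so the interior equations h_(i-1)·σ_(i-1) + 2(h_(i-1)+h_i)·σ_i + h_i·σ_(i+1) = 6(Δ_i − Δ_(i-1)) read
  1·σ_0 + 4·σ_1 + 1·σ_2 = 6(Δ_1 - Δ_0) = 102
  1·σ_1 + 4·σ_2 + 1·σ_3 = 6(Δ_2 - Δ_1) = -96
Natural end conditions: σ_0 = σ_3 = 0.
Hence σ_0 = 0, σ_1 = 168/5, σ_2 = -162/5, σ_3 = 0.
On [-1, 0], S(x) = 3 - 63/5·(x + 1) + 0·(x + 1)² + 28/5·(x + 1)³.
With (x + 1) = 2/3: S(-1/3) = -101/27.

-3.7407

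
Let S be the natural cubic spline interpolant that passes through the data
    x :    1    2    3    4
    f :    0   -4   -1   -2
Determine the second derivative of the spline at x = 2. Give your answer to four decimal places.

Let M_i = S''(x_i). Step sizes h_i = 1, 1, 1; slopes of the chords Δ_i = (y_(i+1) - y_i)/h_i = -4, 3, -1.
  1·M_0 + 4·M_1 + 1·M_2 = 6(Δ_1 - Δ_0) = 42
  1·M_1 + 4·M_2 + 1·M_3 = 6(Δ_2 - Δ_1) = -24
Natural end conditions: M_0 = M_3 = 0.
Hence M_0 = 0, M_1 = 64/5, M_2 = -46/5, M_3 = 0.

12.8000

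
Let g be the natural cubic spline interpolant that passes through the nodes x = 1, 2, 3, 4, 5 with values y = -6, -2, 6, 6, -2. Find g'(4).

Put m_i = g'' at the i-th knot. Here h = (1, 1, 1, 1) and Δ = (4, 8, 0, -8), so the interior equations h_(i-1)·m_(i-1) + 2(h_(i-1)+h_i)·m_i + h_i·m_(i+1) = 6(Δ_i − Δ_(i-1)) read
  1·m_0 + 4·m_1 + 1·m_2 = 6(Δ_1 - Δ_0) = 24
  1·m_1 + 4·m_2 + 1·m_3 = 6(Δ_2 - Δ_1) = -48
  1·m_2 + 4·m_3 + 1·m_4 = 6(Δ_3 - Δ_2) = -48
Natural end conditions: m_0 = m_4 = 0.
Hence m_0 = 0, m_1 = 9, m_2 = -12, m_3 = -9, m_4 = 0.
On [4, 5], g'(x) = b_3 + 2c_3·(x - 4) + 3d_3·(x - 4)² with b_3 = Δ_3 - h_3(2m_3 + m_4)/6 = -5, c_3 = m_3/2 = -9/2, d_3 = (m_4 - m_3)/(6h_3) = 3/2. So g'(4) = -5.

-5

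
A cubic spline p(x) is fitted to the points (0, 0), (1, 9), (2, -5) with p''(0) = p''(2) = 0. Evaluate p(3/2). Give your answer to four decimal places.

Write σ_i for p''(x_i). With h_i = 1, 1 and divided differences Δ_i = 9, -14, the continuity of p' gives the tridiagonal system
  1·σ_0 + 4·σ_1 + 1·σ_2 = 6(Δ_1 - Δ_0) = -138
Natural end conditions: σ_0 = σ_2 = 0.
Solving: σ_0 = 0, σ_1 = -69/2, σ_2 = 0.
On [1, 2], p(x) = 9 - 5/2·(x - 1) - 69/4·(x - 1)² + 23/4·(x - 1)³.
With (x - 1) = 1/2: p(3/2) = 133/32.

4.1563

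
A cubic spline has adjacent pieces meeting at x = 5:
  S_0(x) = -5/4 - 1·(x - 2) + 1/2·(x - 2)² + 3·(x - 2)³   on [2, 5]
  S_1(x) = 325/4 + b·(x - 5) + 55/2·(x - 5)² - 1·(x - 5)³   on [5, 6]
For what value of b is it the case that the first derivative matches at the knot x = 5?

S_0'(x) = -1 + 1·(x - 2) + 9·(x - 2)², so S_0'(5) = 83. On the right, S_1'(5) = b, so b = 83.

83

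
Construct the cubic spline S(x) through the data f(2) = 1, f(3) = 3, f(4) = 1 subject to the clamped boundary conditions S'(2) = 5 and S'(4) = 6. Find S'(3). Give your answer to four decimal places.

With σ_i denoting the second derivative at x_i, h_i = 1, 1, and Δ_i = (y_(i+1) − y_i)/h_i = 2, -2:
  1·σ_0 + 4·σ_1 + 1·σ_2 = 6(Δ_1 - Δ_0) = -24
Clamped end conditions give two more equations: 2h_0·σ_0 + h_0·σ_1 = 6(Δ_0 - S'(2)) = -18 and h_1·σ_1 + 2h_1·σ_2 = 6(S'(4) - Δ_1) = 48.
Solving the tridiagonal system: σ_0 = -5/2, σ_1 = -13, σ_2 = 61/2.
On [3, 4], S'(x) = b_1 + 2c_1·(x - 3) + 3d_1·(x - 3)² with b_1 = Δ_1 - h_1(2σ_1 + σ_2)/6 = -11/4, c_1 = σ_1/2 = -13/2, d_1 = (σ_2 - σ_1)/(6h_1) = 29/4. So S'(3) = -11/4.

-2.7500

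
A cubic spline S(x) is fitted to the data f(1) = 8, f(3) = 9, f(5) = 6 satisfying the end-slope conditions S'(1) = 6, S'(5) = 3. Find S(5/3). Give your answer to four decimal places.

Put M_i = S'' at the i-th knot. Here h = (2, 2) and Δ = (1/2, -3/2), so the interior equations h_(i-1)·M_(i-1) + 2(h_(i-1)+h_i)·M_i + h_i·M_(i+1) = 6(Δ_i − Δ_(i-1)) read
  2·M_0 + 8·M_1 + 2·M_2 = 6(Δ_1 - Δ_0) = -12
Clamped end conditions give two more equations: 2h_0·M_0 + h_0·M_1 = 6(Δ_0 - S'(1)) = -33 and h_1·M_1 + 2h_1·M_2 = 6(S'(5) - Δ_1) = 27.
Forward elimination and back-substitution give M_0 = -15/2, M_1 = -3/2, M_2 = 15/2.
On [1, 3], S(x) = 8 + 6·(x - 1) - 15/4·(x - 1)² + 1/2·(x - 1)³.
With (x - 1) = 2/3: S(5/3) = 283/27.

10.4815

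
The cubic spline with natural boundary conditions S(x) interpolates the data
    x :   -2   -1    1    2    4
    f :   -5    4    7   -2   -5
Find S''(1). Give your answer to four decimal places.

-10.7419

Put M_i = S'' at the i-th knot. Here h = (1, 2, 1, 2) and Δ = (9, 3/2, -9, -3/2), so the interior equations h_(i-1)·M_(i-1) + 2(h_(i-1)+h_i)·M_i + h_i·M_(i+1) = 6(Δ_i − Δ_(i-1)) read
  1·M_0 + 6·M_1 + 2·M_2 = 6(Δ_1 - Δ_0) = -45
  2·M_1 + 6·M_2 + 1·M_3 = 6(Δ_2 - Δ_1) = -63
  1·M_2 + 6·M_3 + 2·M_4 = 6(Δ_3 - Δ_2) = 45
Natural end conditions: M_0 = M_4 = 0.
Solving the tridiagonal system: M_0 = 0, M_1 = -243/62, M_2 = -333/31, M_3 = 288/31, M_4 = 0.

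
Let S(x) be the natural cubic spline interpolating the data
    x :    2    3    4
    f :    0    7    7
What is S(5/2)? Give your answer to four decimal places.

4.1563

Write σ_i for S''(x_i). With h_i = 1, 1 and divided differences Δ_i = 7, 0, the continuity of S' gives the tridiagonal system
  1·σ_0 + 4·σ_1 + 1·σ_2 = 6(Δ_1 - Δ_0) = -42
Natural end conditions: σ_0 = σ_2 = 0.
Forward elimination and back-substitution give σ_0 = 0, σ_1 = -21/2, σ_2 = 0.
On [2, 3], S(x) = 0 + 35/4·(x - 2) + 0·(x - 2)² - 7/4·(x - 2)³.
With (x - 2) = 1/2: S(5/2) = 133/32.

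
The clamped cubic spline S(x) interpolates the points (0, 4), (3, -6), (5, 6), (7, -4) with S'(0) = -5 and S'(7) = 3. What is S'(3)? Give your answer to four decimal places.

4.7568

Put m_i = S'' at the i-th knot. Here h = (3, 2, 2) and Δ = (-10/3, 6, -5), so the interior equations h_(i-1)·m_(i-1) + 2(h_(i-1)+h_i)·m_i + h_i·m_(i+1) = 6(Δ_i − Δ_(i-1)) read
  3·m_0 + 10·m_1 + 2·m_2 = 6(Δ_1 - Δ_0) = 56
  2·m_1 + 8·m_2 + 2·m_3 = 6(Δ_2 - Δ_1) = -66
Clamped end conditions give two more equations: 2h_0·m_0 + h_0·m_1 = 6(Δ_0 - S'(0)) = 10 and h_2·m_2 + 2h_2·m_3 = 6(S'(7) - Δ_2) = 48.
Hence m_0 = -352/111, m_1 = 358/37, m_2 = -578/37, m_3 = 733/37.
On [3, 5], S'(x) = b_1 + 2c_1·(x - 3) + 3d_1·(x - 3)² with b_1 = Δ_1 - h_1(2m_1 + m_2)/6 = 176/37, c_1 = m_1/2 = 179/37, d_1 = (m_2 - m_1)/(6h_1) = -78/37. So S'(3) = 176/37.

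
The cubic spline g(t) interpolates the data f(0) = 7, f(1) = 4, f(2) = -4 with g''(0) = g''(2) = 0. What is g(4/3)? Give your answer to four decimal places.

1.7963

With M_i denoting the second derivative at x_i, h_i = 1, 1, and Δ_i = (y_(i+1) − y_i)/h_i = -3, -8:
  1·M_0 + 4·M_1 + 1·M_2 = 6(Δ_1 - Δ_0) = -30
Natural end conditions: M_0 = M_2 = 0.
Solving the tridiagonal system: M_0 = 0, M_1 = -15/2, M_2 = 0.
On [1, 2], g(t) = 4 - 11/2·(t - 1) - 15/4·(t - 1)² + 5/4·(t - 1)³.
With (t - 1) = 1/3: g(4/3) = 97/54.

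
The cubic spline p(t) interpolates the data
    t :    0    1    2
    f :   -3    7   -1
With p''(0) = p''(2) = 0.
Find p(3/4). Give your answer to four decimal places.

Put M_i = p'' at the i-th knot. Here h = (1, 1) and Δ = (10, -8), so the interior equations h_(i-1)·M_(i-1) + 2(h_(i-1)+h_i)·M_i + h_i·M_(i+1) = 6(Δ_i − Δ_(i-1)) read
  1·M_0 + 4·M_1 + 1·M_2 = 6(Δ_1 - Δ_0) = -108
Natural end conditions: M_0 = M_2 = 0.
Hence M_0 = 0, M_1 = -27, M_2 = 0.
On [0, 1], p(t) = -3 + 29/2·t + 0·t² - 9/2·t³.
With t = 3/4: p(3/4) = 765/128.

5.9766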